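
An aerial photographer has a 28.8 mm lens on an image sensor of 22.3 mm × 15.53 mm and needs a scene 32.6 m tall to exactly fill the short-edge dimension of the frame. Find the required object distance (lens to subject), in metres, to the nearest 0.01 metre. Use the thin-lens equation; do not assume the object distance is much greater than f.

60.48 m

W: 32.6 m = 32600 mm.
Magnification m = h/W = dᵢ/dₒ; combined with 1/f = 1/dₒ + 1/dᵢ this gives dₒ = f·(1 + W/h).
dₒ = 28.8 mm × (1 + 32600/15.53) = 28.8 × 2100.1629 ≈ 60484.692 mm = 60.4847 m.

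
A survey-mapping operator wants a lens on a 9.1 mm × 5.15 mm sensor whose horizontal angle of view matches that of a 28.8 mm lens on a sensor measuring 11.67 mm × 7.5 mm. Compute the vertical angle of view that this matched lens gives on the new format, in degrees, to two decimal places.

Equal horizontal AOV ⇒ f₂ = f₁ · 9.1/11.67 = 28.8 × 0.77978 ≈ 22.4576 mm.
Vertical AOV on the new format = 2·arctan(5.15 / (2 × 22.4576)) = 2·arctan(0.11466) ≈ 13.0820°.

13.08°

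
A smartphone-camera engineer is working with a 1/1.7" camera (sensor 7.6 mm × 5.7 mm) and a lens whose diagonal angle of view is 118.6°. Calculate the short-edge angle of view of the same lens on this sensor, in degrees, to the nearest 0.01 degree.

90.60°

Sensor diagonal = √(7.6² + 5.7²) = √90.2500 ≈ 9.5000 mm.
From the diagonal AOV: f = 9.5000 / (2·tan(59.3°)) = 9.5000 / 3.36838 ≈ 2.8203 mm.
Short-edge AOV = 2·arctan(5.7 / (2 × 2.8203)) = 2·arctan(1.01052) ≈ 90.5993°.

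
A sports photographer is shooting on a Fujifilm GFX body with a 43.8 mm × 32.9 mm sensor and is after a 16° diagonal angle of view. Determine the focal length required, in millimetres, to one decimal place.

194.9 mm

Sensor diagonal = √(43.8² + 32.9²) = √3000.8500 ≈ 54.7800 mm.
From α = 2·arctan(d/2f) we get f = d / (2·tan(α/2)).
With d = 54.7800 mm and α/2 = 8°, tan(α/2) ≈ 0.14054, so f ≈ 54.7800 / 0.28108 ≈ 194.8900 mm.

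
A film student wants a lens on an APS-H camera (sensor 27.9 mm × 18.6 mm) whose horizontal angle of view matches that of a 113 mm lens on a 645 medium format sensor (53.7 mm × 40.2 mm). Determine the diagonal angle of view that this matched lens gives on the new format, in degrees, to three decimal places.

31.876°

Equal horizontal AOV ⇒ f₂ = f₁ · 27.9/53.7 = 113 × 0.51955 ≈ 58.7095 mm.
Sensor diagonal = √(27.9² + 18.6²) = √1124.3700 ≈ 33.5316 mm.
Diagonal AOV on the new format = 2·arctan(33.5316 / (2 × 58.7095)) = 2·arctan(0.28557) ≈ 31.8758°.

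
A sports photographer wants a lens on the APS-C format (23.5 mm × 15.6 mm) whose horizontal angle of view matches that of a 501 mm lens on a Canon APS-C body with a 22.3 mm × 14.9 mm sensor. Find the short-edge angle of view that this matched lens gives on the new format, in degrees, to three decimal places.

Equal horizontal AOV ⇒ f₂ = f₁ · 23.5/22.3 = 501 × 1.05381 ≈ 527.9596 mm.
Short-edge AOV on the new format = 2·arctan(15.6 / (2 × 527.9596)) = 2·arctan(0.01477) ≈ 1.6928°.

1.693°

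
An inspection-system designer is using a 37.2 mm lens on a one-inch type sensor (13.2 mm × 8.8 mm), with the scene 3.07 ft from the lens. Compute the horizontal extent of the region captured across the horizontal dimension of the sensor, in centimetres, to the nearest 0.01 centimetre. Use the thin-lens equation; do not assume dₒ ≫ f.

31.88 cm

dₒ: 3.07 ft × 304.8 mm/ft = 935.74 mm.
Similar triangles through the lens centre give W/dₒ = w/dᵢ; with 1/f = 1/dₒ + 1/dᵢ this gives W = w·(dₒ − f)/f.
W = 13.2 mm × (935.736 − 37.2) / 37.2 = 13.2 × 24.1542 ≈ 318.835 mm = 31.8835 cm.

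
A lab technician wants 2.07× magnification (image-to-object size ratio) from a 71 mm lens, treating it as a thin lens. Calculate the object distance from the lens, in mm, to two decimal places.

105.30 mm

With m = dᵢ/dₒ and 1/f = 1/dₒ + 1/dᵢ, substituting dᵢ = m·dₒ gives 1/f = (1 + 1/m)/dₒ, hence dₒ = f·(1 + 1/m).
dₒ = 71 × (1 + 1/2.07) = 71 × 1.48309 ≈ 105.300 mm.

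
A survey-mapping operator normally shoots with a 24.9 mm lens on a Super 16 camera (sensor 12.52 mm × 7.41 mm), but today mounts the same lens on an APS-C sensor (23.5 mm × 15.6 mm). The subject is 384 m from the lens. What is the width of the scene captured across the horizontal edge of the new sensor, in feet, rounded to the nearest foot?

1189 ft

The focal length stays 24.9 mm; the relevant sensor dimension is now w = 23.5 mm. Object distance dₒ = 384 m = 384000 mm.
Thin-lens field width W = w·(dₒ − f)/f = 23.5 × (384000 − 24.9)/24.9 ≈ 362386.139 mm = 362386.139/304.8 ft = 1188.93 ft.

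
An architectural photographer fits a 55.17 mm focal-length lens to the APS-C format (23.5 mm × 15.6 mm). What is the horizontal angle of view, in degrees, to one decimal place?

Angle of view α = 2·arctan(w/2f) with w = 23.5 mm and f = 55.17 mm.
w/2f = 0.21298; arctan(0.21298) ≈ 12.0231°, so α ≈ 24.0462°.

24.0°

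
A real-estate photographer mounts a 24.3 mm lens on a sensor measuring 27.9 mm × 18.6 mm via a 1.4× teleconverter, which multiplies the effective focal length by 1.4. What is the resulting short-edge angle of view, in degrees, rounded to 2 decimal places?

Effective focal length f = 24.3 × 1.4 = 34.02 mm.
α = 2·arctan(18.6 / (2 × 34.02)) = 2·arctan(0.27337) ≈ 30.5786°.

30.58°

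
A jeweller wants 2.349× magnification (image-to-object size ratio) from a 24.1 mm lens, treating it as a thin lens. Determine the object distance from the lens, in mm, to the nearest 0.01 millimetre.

34.36 mm

With m = dᵢ/dₒ and 1/f = 1/dₒ + 1/dᵢ, substituting dᵢ = m·dₒ gives 1/f = (1 + 1/m)/dₒ, hence dₒ = f·(1 + 1/m).
dₒ = 24.1 × (1 + 1/2.349) = 24.1 × 1.42571 ≈ 34.360 mm.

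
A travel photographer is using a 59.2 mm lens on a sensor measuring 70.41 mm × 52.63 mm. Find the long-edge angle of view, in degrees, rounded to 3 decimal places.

Angle of view α = 2·arctan(w/2f) with w = 70.41 mm and f = 59.2 mm.
w/2f = 0.59468; arctan(0.59468) ≈ 30.7391°, so α ≈ 61.4781°.

61.478°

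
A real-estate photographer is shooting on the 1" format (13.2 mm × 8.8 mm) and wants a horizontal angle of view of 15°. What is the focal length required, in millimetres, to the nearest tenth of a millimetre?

From α = 2·arctan(w/2f) we get f = w / (2·tan(α/2)).
With w = 13.2 mm and α/2 = 7.5°, tan(α/2) ≈ 0.13165, so f ≈ 13.2 / 0.26330 ≈ 50.1320 mm.

50.1 mm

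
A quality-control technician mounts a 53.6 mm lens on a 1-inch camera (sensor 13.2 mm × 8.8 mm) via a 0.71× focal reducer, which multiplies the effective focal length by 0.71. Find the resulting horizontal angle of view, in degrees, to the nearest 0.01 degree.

19.68°

Effective focal length f = 53.6 × 0.71 = 38.056 mm.
α = 2·arctan(13.2 / (2 × 38.056)) = 2·arctan(0.17343) ≈ 19.6777°.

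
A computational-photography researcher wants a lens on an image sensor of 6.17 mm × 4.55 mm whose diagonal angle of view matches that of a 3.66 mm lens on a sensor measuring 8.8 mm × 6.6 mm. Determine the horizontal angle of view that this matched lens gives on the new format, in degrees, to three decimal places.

Sensor diagonal = √(8.8² + 6.6²) = √121.0000 ≈ 11.0000 mm.
Sensor diagonal = √(6.17² + 4.55²) = √58.7714 ≈ 7.6663 mm.
Equal diagonal AOV ⇒ f₂ = f₁ · 7.6663/11.0000 = 3.66 × 0.69693 ≈ 2.5508 mm.
Horizontal AOV on the new format = 2·arctan(6.17 / (2 × 2.5508)) = 2·arctan(1.20944) ≈ 100.8301°.

100.830°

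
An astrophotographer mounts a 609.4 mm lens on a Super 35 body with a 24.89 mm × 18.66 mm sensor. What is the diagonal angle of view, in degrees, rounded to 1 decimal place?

2.9°

Sensor diagonal = √(24.89² + 18.66²) = √967.7077 ≈ 31.1080 mm.
Angle of view α = 2·arctan(d/2f) with d = 31.1080 mm and f = 609.4 mm.
d/2f = 0.02552; arctan(0.02552) ≈ 1.4621°, so α ≈ 2.9241°.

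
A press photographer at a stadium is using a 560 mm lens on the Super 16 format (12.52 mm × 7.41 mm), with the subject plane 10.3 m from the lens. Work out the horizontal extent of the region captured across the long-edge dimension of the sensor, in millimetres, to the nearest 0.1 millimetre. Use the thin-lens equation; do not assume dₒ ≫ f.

dₒ: 10.3 m = 10300 mm.
Similar triangles through the lens centre give W/dₒ = w/dᵢ; with 1/f = 1/dₒ + 1/dᵢ this gives W = w·(dₒ − f)/f.
W = 12.52 mm × (10300 − 560) / 560 = 12.52 × 17.3929 ≈ 217.759 mm.

217.8 mm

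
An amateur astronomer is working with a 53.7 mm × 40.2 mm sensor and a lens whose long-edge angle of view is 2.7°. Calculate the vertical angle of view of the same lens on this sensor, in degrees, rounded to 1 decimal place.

2.0°

From the long-edge AOV: f = 53.7 / (2·tan(1.35°)) = 53.7 / 0.04713 ≈ 1139.3385 mm.
Vertical AOV = 2·arctan(40.2 / (2 × 1139.3385)) = 2·arctan(0.01764) ≈ 2.0214°.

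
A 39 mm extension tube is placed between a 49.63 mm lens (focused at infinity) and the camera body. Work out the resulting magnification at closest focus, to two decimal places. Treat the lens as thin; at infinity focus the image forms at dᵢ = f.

0.79×

The tube moves the image plane from f to f + e, so dᵢ = 49.63 + 39 = 88.63 mm. Focus is achieved when 1/f = 1/dₒ + 1/dᵢ, giving dₒ = 1/(1/f − 1/(f+e)).
Magnification m = dᵢ/dₒ = (f+e)·(1/f − 1/(f+e)) = e/f = 39/49.63 ≈ 0.7858.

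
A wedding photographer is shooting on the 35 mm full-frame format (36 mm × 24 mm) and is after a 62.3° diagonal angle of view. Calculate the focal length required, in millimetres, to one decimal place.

Sensor diagonal = √(36² + 24²) = √1872.0000 ≈ 43.2666 mm.
From α = 2·arctan(d/2f) we get f = d / (2·tan(α/2)).
With d = 43.2666 mm and α/2 = 31.15°, tan(α/2) ≈ 0.60443, so f ≈ 43.2666 / 1.20886 ≈ 35.7913 mm.

35.8 mm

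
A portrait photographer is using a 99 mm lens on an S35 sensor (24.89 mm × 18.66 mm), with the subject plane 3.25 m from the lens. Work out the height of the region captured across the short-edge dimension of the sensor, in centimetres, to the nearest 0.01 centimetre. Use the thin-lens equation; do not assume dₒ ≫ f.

59.39 cm

dₒ: 3.25 m = 3250 mm.
Similar triangles through the lens centre give W/dₒ = h/dᵢ; with 1/f = 1/dₒ + 1/dᵢ this gives W = h·(dₒ − f)/f.
W = 18.66 mm × (3250 − 99) / 99 = 18.66 × 31.8283 ≈ 593.916 mm = 59.3916 cm.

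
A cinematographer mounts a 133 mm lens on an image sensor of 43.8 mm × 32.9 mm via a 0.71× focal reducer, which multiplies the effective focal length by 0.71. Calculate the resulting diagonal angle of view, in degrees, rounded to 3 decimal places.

Effective focal length f = 133 × 0.71 = 94.43 mm.
Sensor diagonal = √(43.8² + 32.9²) = √3000.8500 ≈ 54.7800 mm.
α = 2·arctan(54.780 / (2 × 94.43)) = 2·arctan(0.29006) ≈ 32.3503°.

32.350°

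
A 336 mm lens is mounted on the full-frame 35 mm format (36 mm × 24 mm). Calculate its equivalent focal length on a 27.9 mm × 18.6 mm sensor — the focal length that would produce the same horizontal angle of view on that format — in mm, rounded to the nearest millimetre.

Equal angle of view means equal width/f ratio, so f₂ = f₁ · (width₂/width₁) = 336 × 27.9/36.
f₂ = 336 × 0.77500 ≈ 260.400 mm.

260 mm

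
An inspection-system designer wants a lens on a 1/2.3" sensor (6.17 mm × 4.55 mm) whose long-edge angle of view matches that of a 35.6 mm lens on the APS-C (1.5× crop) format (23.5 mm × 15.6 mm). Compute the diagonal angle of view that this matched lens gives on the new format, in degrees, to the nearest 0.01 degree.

Equal long-edge AOV ⇒ f₂ = f₁ · 6.17/23.5 = 35.6 × 0.26255 ≈ 9.3469 mm.
Sensor diagonal = √(6.17² + 4.55²) = √58.7714 ≈ 7.6663 mm.
Diagonal AOV on the new format = 2·arctan(7.6663 / (2 × 9.3469)) = 2·arctan(0.41010) ≈ 44.5967°.

44.60°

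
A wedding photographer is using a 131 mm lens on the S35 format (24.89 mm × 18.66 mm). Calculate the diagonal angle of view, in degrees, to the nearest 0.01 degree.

13.54°

Sensor diagonal = √(24.89² + 18.66²) = √967.7077 ≈ 31.1080 mm.
Angle of view α = 2·arctan(d/2f) with d = 31.1080 mm and f = 131 mm.
d/2f = 0.11873; arctan(0.11873) ≈ 6.7712°, so α ≈ 13.5424°.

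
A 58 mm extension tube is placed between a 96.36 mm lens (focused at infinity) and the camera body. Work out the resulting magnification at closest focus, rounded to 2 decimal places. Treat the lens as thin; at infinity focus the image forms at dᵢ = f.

0.60×

The tube moves the image plane from f to f + e, so dᵢ = 96.36 + 58 = 154.36 mm. Focus is achieved when 1/f = 1/dₒ + 1/dᵢ, giving dₒ = 1/(1/f − 1/(f+e)).
Magnification m = dᵢ/dₒ = (f+e)·(1/f − 1/(f+e)) = e/f = 58/96.36 ≈ 0.6019.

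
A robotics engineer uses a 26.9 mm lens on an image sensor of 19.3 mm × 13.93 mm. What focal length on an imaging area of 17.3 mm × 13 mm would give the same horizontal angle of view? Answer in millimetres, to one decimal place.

Equal angle of view means equal width/f ratio, so f₂ = f₁ · (width₂/width₁) = 26.9 × 17.3/19.3.
f₂ = 26.9 × 0.89637 ≈ 24.112 mm.

24.1 mm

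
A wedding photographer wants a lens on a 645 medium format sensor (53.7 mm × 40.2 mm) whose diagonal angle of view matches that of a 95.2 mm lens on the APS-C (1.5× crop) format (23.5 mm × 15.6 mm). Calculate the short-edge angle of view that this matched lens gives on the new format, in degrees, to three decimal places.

10.147°

Sensor diagonal = √(23.5² + 15.6²) = √795.6100 ≈ 28.2066 mm.
Sensor diagonal = √(53.7² + 40.2²) = √4499.7300 ≈ 67.0800 mm.
Equal diagonal AOV ⇒ f₂ = f₁ · 67.0800/28.2066 = 95.2 × 2.37817 ≈ 226.4019 mm.
Short-edge AOV on the new format = 2·arctan(40.2 / (2 × 226.4019)) = 2·arctan(0.08878) ≈ 10.1469°.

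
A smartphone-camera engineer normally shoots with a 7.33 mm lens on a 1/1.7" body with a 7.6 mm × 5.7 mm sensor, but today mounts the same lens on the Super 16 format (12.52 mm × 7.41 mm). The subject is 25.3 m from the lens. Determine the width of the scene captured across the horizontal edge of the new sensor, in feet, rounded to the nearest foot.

The focal length stays 7.33 mm; the relevant sensor dimension is now w = 12.52 mm. Object distance dₒ = 25.3 m = 25300 mm.
Thin-lens field width W = w·(dₒ − f)/f = 12.52 × (25300 − 7.33)/7.33 ≈ 43201.123 mm = 43201.123/304.8 ft = 141.736 ft.

142 ft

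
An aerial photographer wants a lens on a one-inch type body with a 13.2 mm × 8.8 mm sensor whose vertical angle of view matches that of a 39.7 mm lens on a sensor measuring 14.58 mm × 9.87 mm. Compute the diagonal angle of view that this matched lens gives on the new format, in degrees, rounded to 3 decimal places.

25.262°

Equal vertical AOV ⇒ f₂ = f₁ · 8.8/9.87 = 39.7 × 0.89159 ≈ 35.3961 mm.
Sensor diagonal = √(13.2² + 8.8²) = √251.6800 ≈ 15.8644 mm.
Diagonal AOV on the new format = 2·arctan(15.8644 / (2 × 35.3961)) = 2·arctan(0.22410) ≈ 25.2624°.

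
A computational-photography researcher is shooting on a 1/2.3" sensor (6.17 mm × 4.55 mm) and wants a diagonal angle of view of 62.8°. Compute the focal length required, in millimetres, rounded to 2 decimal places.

6.28 mm

Sensor diagonal = √(6.17² + 4.55²) = √58.7714 ≈ 7.6663 mm.
From α = 2·arctan(d/2f) we get f = d / (2·tan(α/2)).
With d = 7.6663 mm and α/2 = 31.4°, tan(α/2) ≈ 0.61040, so f ≈ 7.6663 / 1.22081 ≈ 6.2797 mm.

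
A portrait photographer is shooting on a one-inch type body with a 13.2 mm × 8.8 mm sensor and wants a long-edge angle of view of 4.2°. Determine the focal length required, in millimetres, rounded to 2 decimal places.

From α = 2·arctan(w/2f) we get f = w / (2·tan(α/2)).
With w = 13.2 mm and α/2 = 2.1°, tan(α/2) ≈ 0.03667, so f ≈ 13.2 / 0.07334 ≈ 179.9918 mm.

179.99 mm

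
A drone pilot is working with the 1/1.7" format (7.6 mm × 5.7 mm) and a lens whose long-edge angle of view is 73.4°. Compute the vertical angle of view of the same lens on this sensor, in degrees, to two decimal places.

From the long-edge AOV: f = 7.6 / (2·tan(36.7°)) = 7.6 / 1.49075 ≈ 5.0981 mm.
Vertical AOV = 2·arctan(5.7 / (2 × 5.0981)) = 2·arctan(0.55903) ≈ 58.4132°.

58.41°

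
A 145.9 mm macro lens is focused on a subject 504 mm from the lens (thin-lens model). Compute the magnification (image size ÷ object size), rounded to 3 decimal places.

0.407×

Thin lens: 1/f = 1/dₒ + 1/dᵢ → 1/dᵢ = 1/145.9 − 1/504 = 0.0048699 mm⁻¹, so dᵢ ≈ 205.3438 mm.
Magnification m = dᵢ/dₒ = 205.3438/504 ≈ 0.40743.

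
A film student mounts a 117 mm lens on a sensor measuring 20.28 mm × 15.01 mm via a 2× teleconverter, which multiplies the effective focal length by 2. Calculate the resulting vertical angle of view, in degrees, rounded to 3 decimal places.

3.674°

Effective focal length f = 117 × 2 = 234 mm.
α = 2·arctan(15.01 / (2 × 234)) = 2·arctan(0.03207) ≈ 3.6740°.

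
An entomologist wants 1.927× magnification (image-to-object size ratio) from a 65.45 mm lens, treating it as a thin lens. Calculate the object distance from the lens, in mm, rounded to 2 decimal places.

With m = dᵢ/dₒ and 1/f = 1/dₒ + 1/dᵢ, substituting dᵢ = m·dₒ gives 1/f = (1 + 1/m)/dₒ, hence dₒ = f·(1 + 1/m).
dₒ = 65.45 × (1 + 1/1.927) = 65.45 × 1.51894 ≈ 99.415 mm.

99.41 mm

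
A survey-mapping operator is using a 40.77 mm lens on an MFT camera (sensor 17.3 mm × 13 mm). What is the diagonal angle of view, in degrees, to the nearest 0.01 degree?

Sensor diagonal = √(17.3² + 13²) = √468.2900 ≈ 21.6400 mm.
Angle of view α = 2·arctan(d/2f) with d = 21.6400 mm and f = 40.77 mm.
d/2f = 0.26539; arctan(0.26539) ≈ 14.8632°, so α ≈ 29.7264°.

29.73°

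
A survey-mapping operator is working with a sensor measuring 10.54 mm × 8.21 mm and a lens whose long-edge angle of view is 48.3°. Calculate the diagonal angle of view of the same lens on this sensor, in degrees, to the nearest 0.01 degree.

From the long-edge AOV: f = 10.54 / (2·tan(24.15°)) = 10.54 / 0.89674 ≈ 11.7537 mm.
Sensor diagonal = √(10.54² + 8.21²) = √178.4957 ≈ 13.3602 mm.
Diagonal AOV = 2·arctan(13.3602 / (2 × 11.7537)) = 2·arctan(0.56834) ≈ 59.2227°.

59.22°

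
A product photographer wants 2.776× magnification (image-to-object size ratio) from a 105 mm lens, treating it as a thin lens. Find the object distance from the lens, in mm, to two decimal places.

With m = dᵢ/dₒ and 1/f = 1/dₒ + 1/dᵢ, substituting dᵢ = m·dₒ gives 1/f = (1 + 1/m)/dₒ, hence dₒ = f·(1 + 1/m).
dₒ = 105 × (1 + 1/2.776) = 105 × 1.36023 ≈ 142.824 mm.

142.82 mm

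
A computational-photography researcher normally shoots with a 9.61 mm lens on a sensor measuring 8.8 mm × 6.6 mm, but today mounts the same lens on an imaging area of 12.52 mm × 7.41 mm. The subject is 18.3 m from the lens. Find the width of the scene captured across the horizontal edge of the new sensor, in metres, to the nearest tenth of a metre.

The focal length stays 9.61 mm; the relevant sensor dimension is now w = 12.52 mm. Object distance dₒ = 18.3 m = 18300 mm.
Thin-lens field width W = w·(dₒ − f)/f = 12.52 × (18300 − 9.61)/9.61 ≈ 23828.895 mm = 23.8289 m.

23.8 m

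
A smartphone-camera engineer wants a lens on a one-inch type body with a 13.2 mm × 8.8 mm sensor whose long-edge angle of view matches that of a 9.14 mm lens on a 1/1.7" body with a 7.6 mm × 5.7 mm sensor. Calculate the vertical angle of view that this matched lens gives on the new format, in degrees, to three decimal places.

30.984°

Equal long-edge AOV ⇒ f₂ = f₁ · 13.2/7.6 = 9.14 × 1.73684 ≈ 15.8747 mm.
Vertical AOV on the new format = 2·arctan(8.8 / (2 × 15.8747)) = 2·arctan(0.27717) ≈ 30.9835°.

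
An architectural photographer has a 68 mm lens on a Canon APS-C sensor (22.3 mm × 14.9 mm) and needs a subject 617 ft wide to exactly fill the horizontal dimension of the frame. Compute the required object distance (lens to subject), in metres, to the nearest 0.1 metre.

W: 617 ft × 304.8 mm/ft = 188061.59 mm.
Magnification m = w/W = dᵢ/dₒ; combined with 1/f = 1/dₒ + 1/dᵢ this gives dₒ = f·(1 + W/w).
dₒ = 68 mm × (1 + 188062/22.3) = 68 × 8434.2553 ≈ 573529.363 mm = 573.529 m.

573.5 m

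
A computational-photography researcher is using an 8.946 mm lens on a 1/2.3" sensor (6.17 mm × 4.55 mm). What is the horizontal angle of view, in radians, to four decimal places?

Angle of view α = 2·arctan(w/2f) with w = 6.17 mm and f = 8.946 mm.
w/2f = 0.34485; arctan(0.34485) ≈ 0.3321 rad, so α ≈ 0.6642 rad.

0.6642 rad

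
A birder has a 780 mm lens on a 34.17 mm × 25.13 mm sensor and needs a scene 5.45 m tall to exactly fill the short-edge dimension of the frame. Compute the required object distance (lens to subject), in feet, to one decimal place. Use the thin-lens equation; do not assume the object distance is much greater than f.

557.5 ft

W: 5.45 m = 5450 mm.
Magnification m = h/W = dᵢ/dₒ; combined with 1/f = 1/dₒ + 1/dᵢ this gives dₒ = f·(1 + W/h).
dₒ = 780 mm × (1 + 5450/25.13) = 780 × 217.8723 ≈ 169940.366 mm = 169940.366/304.8 ft = 557.547 ft.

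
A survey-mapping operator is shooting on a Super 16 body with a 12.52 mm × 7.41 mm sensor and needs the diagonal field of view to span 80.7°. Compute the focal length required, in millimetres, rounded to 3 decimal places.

8.562 mm

Sensor diagonal = √(12.52² + 7.41²) = √211.6585 ≈ 14.5485 mm.
From α = 2·arctan(d/2f) we get f = d / (2·tan(α/2)).
With d = 14.5485 mm and α/2 = 40.35°, tan(α/2) ≈ 0.84956, so f ≈ 14.5485 / 1.69913 ≈ 8.5623 mm.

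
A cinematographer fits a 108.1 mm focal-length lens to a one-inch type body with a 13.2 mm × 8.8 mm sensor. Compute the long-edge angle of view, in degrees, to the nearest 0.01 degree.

Angle of view α = 2·arctan(w/2f) with w = 13.2 mm and f = 108.1 mm.
w/2f = 0.06105; arctan(0.06105) ≈ 3.4938°, so α ≈ 6.9877°.

6.99°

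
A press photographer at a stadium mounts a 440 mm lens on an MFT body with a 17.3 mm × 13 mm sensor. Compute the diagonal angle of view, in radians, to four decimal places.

Sensor diagonal = √(17.3² + 13²) = √468.2900 ≈ 21.6400 mm.
Angle of view α = 2·arctan(d/2f) with d = 21.6400 mm and f = 440 mm.
d/2f = 0.02459; arctan(0.02459) ≈ 0.0246 rad, so α ≈ 0.0492 rad.

0.0492 rad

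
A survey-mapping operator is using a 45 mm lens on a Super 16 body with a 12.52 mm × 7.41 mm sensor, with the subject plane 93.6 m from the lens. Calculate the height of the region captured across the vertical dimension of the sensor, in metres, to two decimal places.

dₒ: 93.6 m = 93600 mm.
Similar triangles through the lens centre give W/dₒ = h/dᵢ; with 1/f = 1/dₒ + 1/dᵢ this gives W = h·(dₒ − f)/f.
W = 7.41 mm × (93600 − 45) / 45 = 7.41 × 2079.0000 ≈ 15405.390 mm = 15.4054 m.

15.41 m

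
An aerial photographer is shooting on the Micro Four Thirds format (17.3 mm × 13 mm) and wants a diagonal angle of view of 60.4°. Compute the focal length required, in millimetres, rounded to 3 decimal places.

18.591 mm

Sensor diagonal = √(17.3² + 13²) = √468.2900 ≈ 21.6400 mm.
From α = 2·arctan(d/2f) we get f = d / (2·tan(α/2)).
With d = 21.6400 mm and α/2 = 30.2°, tan(α/2) ≈ 0.58201, so f ≈ 21.6400 / 1.16403 ≈ 18.5906 mm.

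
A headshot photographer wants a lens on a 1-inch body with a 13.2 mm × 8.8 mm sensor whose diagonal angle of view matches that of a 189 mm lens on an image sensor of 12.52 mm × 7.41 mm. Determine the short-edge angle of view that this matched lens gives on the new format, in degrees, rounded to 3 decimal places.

Sensor diagonal = √(12.52² + 7.41²) = √211.6585 ≈ 14.5485 mm.
Sensor diagonal = √(13.2² + 8.8²) = √251.6800 ≈ 15.8644 mm.
Equal diagonal AOV ⇒ f₂ = f₁ · 15.8644/14.5485 = 189 × 1.09045 ≈ 206.0954 mm.
Short-edge AOV on the new format = 2·arctan(8.8 / (2 × 206.0954)) = 2·arctan(0.02135) ≈ 2.4461°.

2.446°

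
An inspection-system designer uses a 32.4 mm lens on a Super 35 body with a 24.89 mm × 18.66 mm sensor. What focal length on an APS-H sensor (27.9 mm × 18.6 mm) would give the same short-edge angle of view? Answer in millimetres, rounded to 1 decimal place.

32.3 mm

Equal angle of view means equal height/f ratio, so f₂ = f₁ · (height₂/height₁) = 32.4 × 18.6/18.66.
f₂ = 32.4 × 0.99678 ≈ 32.296 mm.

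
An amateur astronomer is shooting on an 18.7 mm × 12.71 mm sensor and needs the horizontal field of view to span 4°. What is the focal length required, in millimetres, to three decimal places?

267.749 mm

From α = 2·arctan(w/2f) we get f = w / (2·tan(α/2)).
With w = 18.7 mm and α/2 = 2°, tan(α/2) ≈ 0.03492, so f ≈ 18.7 / 0.06984 ≈ 267.7490 mm.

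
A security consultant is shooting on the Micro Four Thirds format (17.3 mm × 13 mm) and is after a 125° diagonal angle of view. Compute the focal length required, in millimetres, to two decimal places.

Sensor diagonal = √(17.3² + 13²) = √468.2900 ≈ 21.6400 mm.
From α = 2·arctan(d/2f) we get f = d / (2·tan(α/2)).
With d = 21.6400 mm and α/2 = 62.5°, tan(α/2) ≈ 1.92098, so f ≈ 21.6400 / 3.84196 ≈ 5.6325 mm.

5.63 mm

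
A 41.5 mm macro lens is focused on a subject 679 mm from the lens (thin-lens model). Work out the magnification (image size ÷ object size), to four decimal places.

Thin lens: 1/f = 1/dₒ + 1/dᵢ → 1/dᵢ = 1/41.5 − 1/679 = 0.0226236 mm⁻¹, so dᵢ ≈ 44.2016 mm.
Magnification m = dᵢ/dₒ = 44.2016/679 ≈ 0.06510.

0.0651×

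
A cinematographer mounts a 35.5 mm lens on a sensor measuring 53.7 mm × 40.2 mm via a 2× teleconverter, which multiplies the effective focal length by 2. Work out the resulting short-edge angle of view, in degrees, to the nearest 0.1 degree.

Effective focal length f = 35.5 × 2 = 71 mm.
α = 2·arctan(40.2 / (2 × 71)) = 2·arctan(0.28310) ≈ 31.6135°.

31.6°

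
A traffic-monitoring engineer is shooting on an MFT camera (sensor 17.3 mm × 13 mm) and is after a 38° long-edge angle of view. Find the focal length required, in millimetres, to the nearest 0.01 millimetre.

25.12 mm

From α = 2·arctan(w/2f) we get f = w / (2·tan(α/2)).
With w = 17.3 mm and α/2 = 19°, tan(α/2) ≈ 0.34433, so f ≈ 17.3 / 0.68866 ≈ 25.1214 mm.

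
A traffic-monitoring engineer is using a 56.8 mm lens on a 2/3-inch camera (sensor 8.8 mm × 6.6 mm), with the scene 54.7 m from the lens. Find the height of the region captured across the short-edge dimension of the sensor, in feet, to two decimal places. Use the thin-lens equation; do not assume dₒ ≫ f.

dₒ: 54.7 m = 54700 mm.
Similar triangles through the lens centre give W/dₒ = h/dᵢ; with 1/f = 1/dₒ + 1/dᵢ this gives W = h·(dₒ − f)/f.
W = 6.6 mm × (54700 − 56.8) / 56.8 = 6.6 × 962.0282 ≈ 6349.386 mm = 6349.386/304.8 ft = 20.8313 ft.

20.83 ft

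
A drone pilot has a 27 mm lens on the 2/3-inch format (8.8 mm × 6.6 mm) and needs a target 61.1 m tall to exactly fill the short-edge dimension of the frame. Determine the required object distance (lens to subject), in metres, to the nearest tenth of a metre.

W: 61.1 m = 61100 mm.
Magnification m = h/W = dᵢ/dₒ; combined with 1/f = 1/dₒ + 1/dᵢ this gives dₒ = f·(1 + W/h).
dₒ = 27 mm × (1 + 61100/6.6) = 27 × 9258.5758 ≈ 249981.545 mm = 249.982 m.

250.0 m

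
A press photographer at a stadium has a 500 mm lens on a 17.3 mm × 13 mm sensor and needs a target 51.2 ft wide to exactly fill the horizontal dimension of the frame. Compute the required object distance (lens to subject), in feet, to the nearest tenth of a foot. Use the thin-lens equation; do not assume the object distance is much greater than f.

1481.4 ft

W: 51.2 ft × 304.8 mm/ft = 15605.76 mm.
Magnification m = w/W = dᵢ/dₒ; combined with 1/f = 1/dₒ + 1/dᵢ this gives dₒ = f·(1 + W/w).
dₒ = 500 mm × (1 + 15605.8/17.3) = 500 × 903.0670 ≈ 451533.512 mm = 451533.512/304.8 ft = 1481.41 ft.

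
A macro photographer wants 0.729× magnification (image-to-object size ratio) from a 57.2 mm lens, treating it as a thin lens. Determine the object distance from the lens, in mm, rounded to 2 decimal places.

135.66 mm

With m = dᵢ/dₒ and 1/f = 1/dₒ + 1/dᵢ, substituting dᵢ = m·dₒ gives 1/f = (1 + 1/m)/dₒ, hence dₒ = f·(1 + 1/m).
dₒ = 57.2 × (1 + 1/0.729) = 57.2 × 2.37174 ≈ 135.664 mm.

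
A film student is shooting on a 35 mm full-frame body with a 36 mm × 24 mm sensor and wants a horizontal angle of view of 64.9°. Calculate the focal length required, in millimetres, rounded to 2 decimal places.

28.31 mm

From α = 2·arctan(w/2f) we get f = w / (2·tan(α/2)).
With w = 36 mm and α/2 = 32.45°, tan(α/2) ≈ 0.63584, so f ≈ 36 / 1.27169 ≈ 28.3088 mm.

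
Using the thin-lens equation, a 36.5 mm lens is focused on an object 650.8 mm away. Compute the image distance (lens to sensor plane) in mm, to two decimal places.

38.67 mm

1/dᵢ = 1/f − 1/dₒ = 1/36.5 − 1/650.8 = 0.0258607 mm⁻¹.
dᵢ = 1/0.0258607 ≈ 38.6687 mm.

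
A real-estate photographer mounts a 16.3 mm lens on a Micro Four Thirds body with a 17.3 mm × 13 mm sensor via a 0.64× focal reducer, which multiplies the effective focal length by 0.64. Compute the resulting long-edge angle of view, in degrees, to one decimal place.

Effective focal length f = 16.3 × 0.64 = 10.432 mm.
α = 2·arctan(17.3 / (2 × 10.432)) = 2·arctan(0.82918) ≈ 79.3296°.

79.3°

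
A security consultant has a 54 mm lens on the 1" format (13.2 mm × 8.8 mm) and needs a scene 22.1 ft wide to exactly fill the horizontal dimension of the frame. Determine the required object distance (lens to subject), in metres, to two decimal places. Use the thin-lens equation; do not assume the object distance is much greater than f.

27.61 m

W: 22.1 ft × 304.8 mm/ft = 6736.08 mm.
Magnification m = w/W = dᵢ/dₒ; combined with 1/f = 1/dₒ + 1/dᵢ this gives dₒ = f·(1 + W/w).
dₒ = 54 mm × (1 + 6736.08/13.2) = 54 × 511.3091 ≈ 27610.690 mm = 27.6107 m.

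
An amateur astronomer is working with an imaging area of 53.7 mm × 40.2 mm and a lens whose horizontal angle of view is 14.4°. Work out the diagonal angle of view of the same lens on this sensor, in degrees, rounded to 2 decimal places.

17.94°

From the horizontal AOV: f = 53.7 / (2·tan(7.2°)) = 53.7 / 0.25266 ≈ 212.5396 mm.
Sensor diagonal = √(53.7² + 40.2²) = √4499.7300 ≈ 67.0800 mm.
Diagonal AOV = 2·arctan(67.0800 / (2 × 212.5396)) = 2·arctan(0.15781) ≈ 17.9353°.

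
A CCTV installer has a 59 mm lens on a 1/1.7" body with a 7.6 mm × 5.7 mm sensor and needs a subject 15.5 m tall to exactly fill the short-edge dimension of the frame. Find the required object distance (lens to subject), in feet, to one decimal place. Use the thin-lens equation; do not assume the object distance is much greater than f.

W: 15.5 m = 15500 mm.
Magnification m = h/W = dᵢ/dₒ; combined with 1/f = 1/dₒ + 1/dᵢ this gives dₒ = f·(1 + W/h).
dₒ = 59 mm × (1 + 15500/5.7) = 59 × 2720.2982 ≈ 160497.596 mm = 160497.596/304.8 ft = 526.567 ft.

526.6 ft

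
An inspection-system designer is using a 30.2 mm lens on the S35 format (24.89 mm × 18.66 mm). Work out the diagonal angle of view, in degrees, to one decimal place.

54.5°

Sensor diagonal = √(24.89² + 18.66²) = √967.7077 ≈ 31.1080 mm.
Angle of view α = 2·arctan(d/2f) with d = 31.1080 mm and f = 30.2 mm.
d/2f = 0.51503; arctan(0.51503) ≈ 27.2500°, so α ≈ 54.4999°.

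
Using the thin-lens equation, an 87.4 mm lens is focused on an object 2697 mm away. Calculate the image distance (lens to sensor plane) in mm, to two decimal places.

1/dᵢ = 1/f − 1/dₒ = 1/87.4 − 1/2697 = 0.0110709 mm⁻¹.
dᵢ = 1/0.0110709 ≈ 90.3272 mm.

90.33 mm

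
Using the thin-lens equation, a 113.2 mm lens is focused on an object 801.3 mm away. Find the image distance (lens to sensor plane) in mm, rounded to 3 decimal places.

131.823 mm

1/dᵢ = 1/f − 1/dₒ = 1/113.2 − 1/801.3 = 0.0075860 mm⁻¹.
dᵢ = 1/0.0075860 ≈ 131.8226 mm.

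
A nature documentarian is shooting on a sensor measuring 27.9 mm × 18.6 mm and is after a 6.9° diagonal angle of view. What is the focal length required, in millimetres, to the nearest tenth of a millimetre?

278.1 mm

Sensor diagonal = √(27.9² + 18.6²) = √1124.3700 ≈ 33.5316 mm.
From α = 2·arctan(d/2f) we get f = d / (2·tan(α/2)).
With d = 33.5316 mm and α/2 = 3.45°, tan(α/2) ≈ 0.06029, so f ≈ 33.5316 / 0.12057 ≈ 278.1012 mm.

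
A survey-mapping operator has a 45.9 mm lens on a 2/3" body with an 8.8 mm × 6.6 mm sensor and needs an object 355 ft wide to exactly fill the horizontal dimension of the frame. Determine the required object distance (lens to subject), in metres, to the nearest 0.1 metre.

564.4 m

W: 355 ft × 304.8 mm/ft = 108204.00 mm.
Magnification m = w/W = dᵢ/dₒ; combined with 1/f = 1/dₒ + 1/dᵢ this gives dₒ = f·(1 + W/w).
dₒ = 45.9 mm × (1 + 108204/8.8) = 45.9 × 12296.9087 ≈ 564428.109 mm = 564.428 m.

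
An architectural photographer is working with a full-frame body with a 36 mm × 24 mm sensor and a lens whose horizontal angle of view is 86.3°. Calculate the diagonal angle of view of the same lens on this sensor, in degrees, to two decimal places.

From the horizontal AOV: f = 36 / (2·tan(43.15°)) = 36 / 1.87484 ≈ 19.2016 mm.
Sensor diagonal = √(36² + 24²) = √1872.0000 ≈ 43.2666 mm.
Diagonal AOV = 2·arctan(43.2666 / (2 × 19.2016)) = 2·arctan(1.12664) ≈ 96.8158°.

96.82°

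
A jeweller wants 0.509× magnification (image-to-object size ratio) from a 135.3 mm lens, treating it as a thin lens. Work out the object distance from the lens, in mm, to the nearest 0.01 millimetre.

401.12 mm

With m = dᵢ/dₒ and 1/f = 1/dₒ + 1/dᵢ, substituting dᵢ = m·dₒ gives 1/f = (1 + 1/m)/dₒ, hence dₒ = f·(1 + 1/m).
dₒ = 135.3 × (1 + 1/0.509) = 135.3 × 2.96464 ≈ 401.115 mm.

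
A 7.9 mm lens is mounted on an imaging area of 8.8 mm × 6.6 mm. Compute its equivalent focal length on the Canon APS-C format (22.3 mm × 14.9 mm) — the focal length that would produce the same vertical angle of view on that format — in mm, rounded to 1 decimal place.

Equal angle of view means equal height/f ratio, so f₂ = f₁ · (height₂/height₁) = 7.9 × 14.9/6.6.
f₂ = 7.9 × 2.25758 ≈ 17.835 mm.

17.8 mm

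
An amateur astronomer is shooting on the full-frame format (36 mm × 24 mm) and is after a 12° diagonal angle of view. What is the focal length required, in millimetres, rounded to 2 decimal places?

Sensor diagonal = √(36² + 24²) = √1872.0000 ≈ 43.2666 mm.
From α = 2·arctan(d/2f) we get f = d / (2·tan(α/2)).
With d = 43.2666 mm and α/2 = 6°, tan(α/2) ≈ 0.10510, so f ≈ 43.2666 / 0.21021 ≈ 205.8272 mm.

205.83 mm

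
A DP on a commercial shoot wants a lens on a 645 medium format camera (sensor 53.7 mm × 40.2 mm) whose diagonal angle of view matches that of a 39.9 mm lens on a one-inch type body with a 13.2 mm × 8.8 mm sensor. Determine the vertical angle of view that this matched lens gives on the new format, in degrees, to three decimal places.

Sensor diagonal = √(13.2² + 8.8²) = √251.6800 ≈ 15.8644 mm.
Sensor diagonal = √(53.7² + 40.2²) = √4499.7300 ≈ 67.0800 mm.
Equal diagonal AOV ⇒ f₂ = f₁ · 67.0800/15.8644 = 39.9 × 4.22833 ≈ 168.7104 mm.
Vertical AOV on the new format = 2·arctan(40.2 / (2 × 168.7104)) = 2·arctan(0.11914) ≈ 13.5883°.

13.588°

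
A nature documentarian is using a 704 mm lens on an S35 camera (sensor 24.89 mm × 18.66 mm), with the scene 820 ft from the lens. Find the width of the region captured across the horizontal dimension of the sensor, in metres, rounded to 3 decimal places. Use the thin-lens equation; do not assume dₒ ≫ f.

dₒ: 820 ft × 304.8 mm/ft = 249935.99 mm.
Similar triangles through the lens centre give W/dₒ = w/dᵢ; with 1/f = 1/dₒ + 1/dᵢ this gives W = w·(dₒ − f)/f.
W = 24.89 mm × (249936 − 704) / 704 = 24.89 × 354.0227 ≈ 8811.625 mm = 8.81163 m.

8.812 m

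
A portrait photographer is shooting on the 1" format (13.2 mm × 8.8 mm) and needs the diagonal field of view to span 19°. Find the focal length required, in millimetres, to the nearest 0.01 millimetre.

Sensor diagonal = √(13.2² + 8.8²) = √251.6800 ≈ 15.8644 mm.
From α = 2·arctan(d/2f) we get f = d / (2·tan(α/2)).
With d = 15.8644 mm and α/2 = 9.5°, tan(α/2) ≈ 0.16734, so f ≈ 15.8644 / 0.33469 ≈ 47.4010 mm.

47.40 mm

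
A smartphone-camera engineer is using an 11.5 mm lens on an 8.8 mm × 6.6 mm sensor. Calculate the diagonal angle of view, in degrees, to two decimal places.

Sensor diagonal = √(8.8² + 6.6²) = √121.0000 ≈ 11.0000 mm.
Angle of view α = 2·arctan(d/2f) with d = 11.0000 mm and f = 11.5 mm.
d/2f = 0.47826; arctan(0.47826) ≈ 25.5600°, so α ≈ 51.1199°.

51.12°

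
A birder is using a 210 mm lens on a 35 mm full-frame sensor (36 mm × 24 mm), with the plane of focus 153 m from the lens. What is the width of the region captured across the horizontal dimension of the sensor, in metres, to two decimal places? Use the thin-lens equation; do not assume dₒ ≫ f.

26.19 m

dₒ: 153 m = 153000 mm.
Similar triangles through the lens centre give W/dₒ = w/dᵢ; with 1/f = 1/dₒ + 1/dᵢ this gives W = w·(dₒ − f)/f.
W = 36 mm × (153000 − 210) / 210 = 36 × 727.5714 ≈ 26192.571 mm = 26.1926 m.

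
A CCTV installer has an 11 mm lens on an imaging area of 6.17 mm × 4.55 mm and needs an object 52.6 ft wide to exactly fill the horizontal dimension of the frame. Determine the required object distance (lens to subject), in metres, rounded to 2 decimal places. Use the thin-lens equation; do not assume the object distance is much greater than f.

W: 52.6 ft × 304.8 mm/ft = 16032.48 mm.
Magnification m = w/W = dᵢ/dₒ; combined with 1/f = 1/dₒ + 1/dᵢ this gives dₒ = f·(1 + W/w).
dₒ = 11 mm × (1 + 16032.5/6.17) = 11 × 2599.4570 ≈ 28594.027 mm = 28.594 m.

28.59 m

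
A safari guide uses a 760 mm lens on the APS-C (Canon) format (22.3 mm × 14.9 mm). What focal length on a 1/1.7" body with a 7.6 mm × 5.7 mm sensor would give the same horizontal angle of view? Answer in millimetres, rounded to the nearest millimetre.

259 mm

Equal angle of view means equal width/f ratio, so f₂ = f₁ · (width₂/width₁) = 760 × 7.6/22.3.
f₂ = 760 × 0.34081 ≈ 259.013 mm.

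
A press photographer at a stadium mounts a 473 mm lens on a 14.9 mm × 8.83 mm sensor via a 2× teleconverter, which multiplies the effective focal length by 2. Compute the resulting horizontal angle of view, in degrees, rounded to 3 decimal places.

0.902°

Effective focal length f = 473 × 2 = 946 mm.
α = 2·arctan(14.9 / (2 × 946)) = 2·arctan(0.00788) ≈ 0.9024°.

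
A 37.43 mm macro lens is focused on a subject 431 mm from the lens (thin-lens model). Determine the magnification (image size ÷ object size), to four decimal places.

0.0951×

Thin lens: 1/f = 1/dₒ + 1/dᵢ → 1/dᵢ = 1/37.43 − 1/431 = 0.0243964 mm⁻¹, so dᵢ ≈ 40.9897 mm.
Magnification m = dᵢ/dₒ = 40.9897/431 ≈ 0.09510.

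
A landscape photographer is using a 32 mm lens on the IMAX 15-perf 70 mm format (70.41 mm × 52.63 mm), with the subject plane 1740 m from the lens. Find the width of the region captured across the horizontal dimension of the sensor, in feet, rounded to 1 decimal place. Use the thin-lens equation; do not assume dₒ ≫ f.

12560.6 ft

dₒ: 1740 m = 1.74e+06 mm.
Similar triangles through the lens centre give W/dₒ = w/dᵢ; with 1/f = 1/dₒ + 1/dᵢ this gives W = w·(dₒ − f)/f.
W = 70.41 mm × (1.74e+06 − 32) / 32 = 70.41 × 54374.0000 ≈ 3828473.340 mm = 3828473.340/304.8 ft = 12560.6 ft.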